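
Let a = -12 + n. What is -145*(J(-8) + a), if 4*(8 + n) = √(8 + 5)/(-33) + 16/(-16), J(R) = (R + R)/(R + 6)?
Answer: 7105/4 + 145*√13/132 ≈ 1780.2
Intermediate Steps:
J(R) = 2*R/(6 + R) (J(R) = (2*R)/(6 + R) = 2*R/(6 + R))
n = -33/4 - √13/132 (n = -8 + (√(8 + 5)/(-33) + 16/(-16))/4 = -8 + (√13*(-1/33) + 16*(-1/16))/4 = -8 + (-√13/33 - 1)/4 = -8 + (-1 - √13/33)/4 = -8 + (-¼ - √13/132) = -33/4 - √13/132 ≈ -8.2773)
a = -81/4 - √13/132 (a = -12 + (-33/4 - √13/132) = -81/4 - √13/132 ≈ -20.277)
-145*(J(-8) + a) = -145*(2*(-8)/(6 - 8) + (-81/4 - √13/132)) = -145*(2*(-8)/(-2) + (-81/4 - √13/132)) = -145*(2*(-8)*(-½) + (-81/4 - √13/132)) = -145*(8 + (-81/4 - √13/132)) = -145*(-49/4 - √13/132) = 7105/4 + 145*√13/132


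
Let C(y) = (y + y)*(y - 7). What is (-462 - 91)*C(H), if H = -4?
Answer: -48664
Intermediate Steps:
C(y) = 2*y*(-7 + y) (C(y) = (2*y)*(-7 + y) = 2*y*(-7 + y))
(-462 - 91)*C(H) = (-462 - 91)*(2*(-4)*(-7 - 4)) = -1106*(-4)*(-11) = -553*88 = -48664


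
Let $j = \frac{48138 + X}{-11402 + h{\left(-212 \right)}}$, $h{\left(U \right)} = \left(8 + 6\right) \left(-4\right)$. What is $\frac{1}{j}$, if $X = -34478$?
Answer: $- \frac{5729}{6830} \approx -0.8388$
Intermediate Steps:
$h{\left(U \right)} = -56$ ($h{\left(U \right)} = 14 \left(-4\right) = -56$)
$j = - \frac{6830}{5729}$ ($j = \frac{48138 - 34478}{-11402 - 56} = \frac{13660}{-11458} = 13660 \left(- \frac{1}{11458}\right) = - \frac{6830}{5729} \approx -1.1922$)
$\frac{1}{j} = \frac{1}{- \frac{6830}{5729}} = - \frac{5729}{6830}$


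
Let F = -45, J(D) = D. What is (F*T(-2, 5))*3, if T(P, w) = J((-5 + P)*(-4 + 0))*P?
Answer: 7560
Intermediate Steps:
T(P, w) = P*(20 - 4*P) (T(P, w) = ((-5 + P)*(-4 + 0))*P = ((-5 + P)*(-4))*P = (20 - 4*P)*P = P*(20 - 4*P))
(F*T(-2, 5))*3 = -180*(-2)*(5 - 1*(-2))*3 = -180*(-2)*(5 + 2)*3 = -180*(-2)*7*3 = -45*(-56)*3 = 2520*3 = 7560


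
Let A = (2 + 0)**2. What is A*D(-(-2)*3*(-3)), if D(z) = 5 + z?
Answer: -52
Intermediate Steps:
A = 4 (A = 2**2 = 4)
A*D(-(-2)*3*(-3)) = 4*(5 - (-2)*3*(-3)) = 4*(5 - 2*(-3)*(-3)) = 4*(5 + 6*(-3)) = 4*(5 - 18) = 4*(-13) = -52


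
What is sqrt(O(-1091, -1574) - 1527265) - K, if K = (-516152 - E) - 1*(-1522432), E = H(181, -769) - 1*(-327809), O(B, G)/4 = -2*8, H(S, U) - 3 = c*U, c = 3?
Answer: -680775 + 131*I*sqrt(89) ≈ -6.8078e+5 + 1235.9*I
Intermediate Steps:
H(S, U) = 3 + 3*U
O(B, G) = -64 (O(B, G) = 4*(-2*8) = 4*(-16) = -64)
E = 325505 (E = (3 + 3*(-769)) - 1*(-327809) = (3 - 2307) + 327809 = -2304 + 327809 = 325505)
K = 680775 (K = (-516152 - 1*325505) - 1*(-1522432) = (-516152 - 325505) + 1522432 = -841657 + 1522432 = 680775)
sqrt(O(-1091, -1574) - 1527265) - K = sqrt(-64 - 1527265) - 1*680775 = sqrt(-1527329) - 680775 = 131*I*sqrt(89) - 680775 = -680775 + 131*I*sqrt(89)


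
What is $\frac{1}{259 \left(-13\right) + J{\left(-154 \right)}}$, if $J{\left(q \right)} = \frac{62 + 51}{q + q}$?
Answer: $- \frac{308}{1037149} \approx -0.00029697$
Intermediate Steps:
$J{\left(q \right)} = \frac{113}{2 q}$
$\frac{1}{259 \left(-13\right) + J{\left(-154 \right)}} = \frac{1}{259 \left(-13\right) + \frac{113}{2 \left(-154\right)}} = \frac{1}{-3367 + \frac{113}{2} \left(- \frac{1}{154}\right)} = \frac{1}{-3367 - \frac{113}{308}} = \frac{1}{- \frac{1037149}{308}} = - \frac{308}{1037149}$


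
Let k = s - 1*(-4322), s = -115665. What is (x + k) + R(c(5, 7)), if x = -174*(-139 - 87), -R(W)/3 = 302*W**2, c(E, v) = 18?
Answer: -365563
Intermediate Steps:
R(W) = -906*W**2
x = 39324 (x = -174*(-226) = 39324)
k = -111343 (k = -115665 - 1*(-4322) = -115665 + 4322 = -111343)
(x + k) + R(c(5, 7)) = (39324 - 111343) - 906*18**2 = -72019 - 906*324 = -72019 - 293544 = -365563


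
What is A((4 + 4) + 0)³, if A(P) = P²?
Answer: 262144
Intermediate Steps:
A((4 + 4) + 0)³ = (((4 + 4) + 0)²)³ = ((8 + 0)²)³ = (8²)³ = 64³ = 262144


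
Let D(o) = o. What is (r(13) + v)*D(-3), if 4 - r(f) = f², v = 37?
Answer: 384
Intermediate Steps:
r(f) = 4 - f²
(r(13) + v)*D(-3) = ((4 - 1*13²) + 37)*(-3) = ((4 - 1*169) + 37)*(-3) = ((4 - 169) + 37)*(-3) = (-165 + 37)*(-3) = -128*(-3) = 384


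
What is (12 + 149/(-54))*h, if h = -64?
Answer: -15968/27 ≈ -591.41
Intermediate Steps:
(12 + 149/(-54))*h = (12 + 149/(-54))*(-64) = (12 + 149*(-1/54))*(-64) = (12 - 149/54)*(-64) = (499/54)*(-64) = -15968/27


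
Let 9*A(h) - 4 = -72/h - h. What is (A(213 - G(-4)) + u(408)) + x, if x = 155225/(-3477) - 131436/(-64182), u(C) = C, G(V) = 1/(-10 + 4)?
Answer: 15418513243453/45066739122 ≈ 342.13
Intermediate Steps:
G(V) = -1/6 (G(V) = 1/(-6) = -1/6)
A(h) = 4/9 - 8/h - h/9 (A(h) = 4/9 + (-72/h - h)/9 = 4/9 + (-h - 72/h)/9 = 4/9 + (-8/h - h/9) = 4/9 - 8/h - h/9)
x = -83382877/1957551 (x = 155225*(-1/3477) - 131436*(-1/64182) = -155225/3477 + 21906/10697 = -83382877/1957551 ≈ -42.596)
(A(213 - G(-4)) + u(408)) + x = ((4/9 - 8/(213 - 1*(-1/6)) - (213 - 1*(-1/6))/9) + 408) - 83382877/1957551 = ((4/9 - 8/(213 + 1/6) - (213 + 1/6)/9) + 408) - 83382877/1957551 = ((4/9 - 8/1279/6 - 1/9*1279/6) + 408) - 83382877/1957551 = ((4/9 - 8*6/1279 - 1279/54) + 408) - 83382877/1957551 = ((4/9 - 48/1279 - 1279/54) + 408) - 83382877/1957551 = (-1607737/69066 + 408) - 83382877/1957551 = 26571191/69066 - 83382877/1957551 = 15418513243453/45066739122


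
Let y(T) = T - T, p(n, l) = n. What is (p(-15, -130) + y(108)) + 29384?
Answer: 29369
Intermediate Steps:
y(T) = 0
(p(-15, -130) + y(108)) + 29384 = (-15 + 0) + 29384 = -15 + 29384 = 29369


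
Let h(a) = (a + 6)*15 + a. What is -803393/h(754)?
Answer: -803393/12154 ≈ -66.101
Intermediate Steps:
h(a) = 90 + 16*a (h(a) = (6 + a)*15 + a = (90 + 15*a) + a = 90 + 16*a)
-803393/h(754) = -803393/(90 + 16*754) = -803393/(90 + 12064) = -803393/12154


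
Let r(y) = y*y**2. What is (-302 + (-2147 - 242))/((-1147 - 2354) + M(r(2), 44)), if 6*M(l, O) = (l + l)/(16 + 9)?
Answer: 201825/262567 ≈ 0.76866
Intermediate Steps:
r(y) = y**3
M(l, O) = l/75 (M(l, O) = ((l + l)/(16 + 9))/6 = ((2*l)/25)/6 = ((2*l)*(1/25))/6 = (2*l/25)/6 = l/75)
(-302 + (-2147 - 242))/((-1147 - 2354) + M(r(2), 44)) = (-302 + (-2147 - 242))/((-1147 - 2354) + (1/75)*2**3) = (-302 - 2389)/(-3501 + (1/75)*8) = -2691/(-3501 + 8/75) = -2691/(-262567/75) = -2691*(-75/262567) = 201825/262567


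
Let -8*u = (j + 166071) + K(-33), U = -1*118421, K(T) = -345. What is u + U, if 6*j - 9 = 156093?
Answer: -1139111/8 ≈ -1.4239e+5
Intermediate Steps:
j = 26017 (j = 3/2 + (⅙)*156093 = 3/2 + 52031/2 = 26017)
U = -118421
u = -191743/8 (u = -((26017 + 166071) - 345)/8 = -(192088 - 345)/8 = -⅛*191743 = -191743/8 ≈ -23968.)
u + U = -191743/8 - 118421 = -1139111/8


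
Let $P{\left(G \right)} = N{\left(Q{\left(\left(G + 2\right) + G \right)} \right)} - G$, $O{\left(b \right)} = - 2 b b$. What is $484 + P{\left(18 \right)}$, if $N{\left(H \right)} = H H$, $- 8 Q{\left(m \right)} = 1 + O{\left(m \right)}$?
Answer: $\frac{8364593}{64} \approx 1.307 \cdot 10^{5}$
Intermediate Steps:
$O{\left(b \right)} = - 2 b^{2}$
$Q{\left(m \right)} = - \frac{1}{8} + \frac{m^{2}}{4}$ ($Q{\left(m \right)} = - \frac{1 - 2 m^{2}}{8} = - \frac{1}{8} + \frac{m^{2}}{4}$)
$N{\left(H \right)} = H^{2}$
$P{\left(G \right)} = \left(- \frac{1}{8} + \frac{\left(2 + 2 G\right)^{2}}{4}\right)^{2} - G$ ($P{\left(G \right)} = \left(- \frac{1}{8} + \frac{\left(\left(G + 2\right) + G\right)^{2}}{4}\right)^{2} - G = \left(- \frac{1}{8} + \frac{\left(\left(2 + G\right) + G\right)^{2}}{4}\right)^{2} - G = \left(- \frac{1}{8} + \frac{\left(2 + 2 G\right)^{2}}{4}\right)^{2} - G$)
$484 + P{\left(18 \right)} = 484 + \left(\left(-1\right) 18 + \frac{\left(-1 + 8 \left(1 + 18\right)^{2}\right)^{2}}{64}\right) = 484 - \left(18 - \frac{\left(-1 + 8 \cdot 19^{2}\right)^{2}}{64}\right) = 484 - \left(18 - \frac{\left(-1 + 8 \cdot 361\right)^{2}}{64}\right) = 484 - \left(18 - \frac{\left(-1 + 2888\right)^{2}}{64}\right) = 484 - \left(18 - \frac{2887^{2}}{64}\right) = 484 + \left(-18 + \frac{1}{64} \cdot 8334769\right) = 484 + \left(-18 + \frac{8334769}{64}\right) = 484 + \frac{8333617}{64} = \frac{8364593}{64}$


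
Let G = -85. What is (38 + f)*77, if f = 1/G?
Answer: 248633/85 ≈ 2925.1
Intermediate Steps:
f = -1/85 (f = 1/(-85) = -1/85 ≈ -0.011765)
(38 + f)*77 = (38 - 1/85)*77 = (3229/85)*77 = 248633/85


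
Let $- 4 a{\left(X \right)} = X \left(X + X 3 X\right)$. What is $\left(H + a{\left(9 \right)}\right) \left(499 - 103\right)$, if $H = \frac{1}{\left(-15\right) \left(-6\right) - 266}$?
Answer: $- \frac{898137}{4} \approx -2.2453 \cdot 10^{5}$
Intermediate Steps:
$a{\left(X \right)} = - \frac{X \left(X + 3 X^{2}\right)}{4}$ ($a{\left(X \right)} = - \frac{X \left(X + X 3 X\right)}{4} = - \frac{X \left(X + 3 X X\right)}{4} = - \frac{X \left(X + 3 X^{2}\right)}{4}$)
$H = - \frac{1}{176}$ ($H = \frac{1}{90 - 266} = \frac{1}{-176} = - \frac{1}{176} \approx -0.0056818$)
$\left(H + a{\left(9 \right)}\right) \left(499 - 103\right) = \left(- \frac{1}{176} + \frac{9^{2} \left(-1 - 27\right)}{4}\right) \left(499 - 103\right) = \left(- \frac{1}{176} + \frac{1}{4} \cdot 81 \left(-1 - 27\right)\right) 396 = \left(- \frac{1}{176} + \frac{1}{4} \cdot 81 \left(-28\right)\right) 396 = \left(- \frac{1}{176} - 567\right) 396 = \left(- \frac{99793}{176}\right) 396 = - \frac{898137}{4}$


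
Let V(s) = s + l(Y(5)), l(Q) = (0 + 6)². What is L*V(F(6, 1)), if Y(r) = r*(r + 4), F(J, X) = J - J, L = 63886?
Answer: 2299896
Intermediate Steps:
F(J, X) = 0
Y(r) = r*(4 + r)
l(Q) = 36 (l(Q) = 6² = 36)
V(s) = 36 + s (V(s) = s + 36 = 36 + s)
L*V(F(6, 1)) = 63886*(36 + 0) = 63886*36 = 2299896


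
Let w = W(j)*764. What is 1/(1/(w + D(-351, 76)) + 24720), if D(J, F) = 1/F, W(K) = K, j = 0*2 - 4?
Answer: 232255/5741343524 ≈ 4.0453e-5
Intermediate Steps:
j = -4 (j = 0 - 4 = -4)
w = -3056 (w = -4*764 = -3056)
1/(1/(w + D(-351, 76)) + 24720) = 1/(1/(-3056 + 1/76) + 24720) = 1/(1/(-232255/76) + 24720) = 1/(-76/232255 + 24720) = 1/(5741343524/232255) = 232255/5741343524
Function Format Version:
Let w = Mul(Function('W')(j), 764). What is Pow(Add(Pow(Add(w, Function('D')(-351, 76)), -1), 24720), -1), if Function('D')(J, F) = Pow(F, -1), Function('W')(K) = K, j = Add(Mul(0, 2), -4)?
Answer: Rational(232255, 5741343524) ≈ 4.0453e-5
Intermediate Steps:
j = -4 (j = Add(0, -4) = -4)
w = -3056 (w = Mul(-4, 764) = -3056)
Pow(Add(Pow(Add(w, Function('D')(-351, 76)), -1), 24720), -1) = Pow(Add(Pow(Add(-3056, Pow(76, -1)), -1), 24720), -1) = Pow(Add(Pow(Add(-3056, Rational(1, 76)), -1), 24720), -1) = Pow(Add(Pow(Rational(-232255, 76), -1), 24720), -1) = Pow(Add(Rational(-76, 232255), 24720), -1) = Pow(Rational(5741343524, 232255), -1) = Rational(232255, 5741343524)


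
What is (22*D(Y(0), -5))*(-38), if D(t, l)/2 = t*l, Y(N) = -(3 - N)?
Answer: -25080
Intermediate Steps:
Y(N) = -3 + N
D(t, l) = 2*l*t (D(t, l) = 2*(t*l) = 2*(l*t) = 2*l*t)
(22*D(Y(0), -5))*(-38) = (22*(2*(-5)*(-3 + 0)))*(-38) = (22*(2*(-5)*(-3)))*(-38) = (22*30)*(-38) = 660*(-38) = -25080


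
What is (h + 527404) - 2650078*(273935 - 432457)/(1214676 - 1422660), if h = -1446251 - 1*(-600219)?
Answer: -17370185381/7428 ≈ -2.3385e+6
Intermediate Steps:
h = -846032 (h = -1446251 + 600219 = -846032)
(h + 527404) - 2650078*(273935 - 432457)/(1214676 - 1422660) = (-846032 + 527404) - 2650078*(273935 - 432457)/(1214676 - 1422660) = -318628 - 2650078/((-207984/(-158522))) = -318628 - 2650078/((-207984*(-1/158522))) = -318628 - 2650078/14856/11323 = -318628 - 2650078*11323/14856 = -318628 - 15003416597/7428 = -17370185381/7428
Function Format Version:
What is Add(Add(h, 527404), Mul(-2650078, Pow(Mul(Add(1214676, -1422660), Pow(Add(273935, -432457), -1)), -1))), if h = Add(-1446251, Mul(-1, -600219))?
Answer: Rational(-17370185381, 7428) ≈ -2.3385e+6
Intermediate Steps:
h = -846032 (h = Add(-1446251, 600219) = -846032)
Add(Add(h, 527404), Mul(-2650078, Pow(Mul(Add(1214676, -1422660), Pow(Add(273935, -432457), -1)), -1))) = Add(Add(-846032, 527404), Mul(-2650078, Pow(Mul(Add(1214676, -1422660), Pow(Add(273935, -432457), -1)), -1))) = Add(-318628, Mul(-2650078, Pow(Mul(-207984, Pow(-158522, -1)), -1))) = Add(-318628, Mul(-2650078, Pow(Mul(-207984, Rational(-1, 158522)), -1))) = Add(-318628, Mul(-2650078, Pow(Rational(14856, 11323), -1))) = Add(-318628, Mul(-2650078, Rational(11323, 14856))) = Add(-318628, Rational(-15003416597, 7428)) = Rational(-17370185381, 7428)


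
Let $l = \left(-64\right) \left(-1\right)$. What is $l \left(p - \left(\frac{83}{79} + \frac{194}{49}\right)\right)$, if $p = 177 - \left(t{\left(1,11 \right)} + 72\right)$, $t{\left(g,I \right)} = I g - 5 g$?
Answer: $\frac{23285504}{3871} \approx 6015.4$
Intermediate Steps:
$t{\left(g,I \right)} = - 5 g + I g$
$p = 99$ ($p = 177 - \left(1 \left(-5 + 11\right) + 72\right) = 177 - \left(1 \cdot 6 + 72\right) = 177 - \left(6 + 72\right) = 177 - 78 = 99$)
$l = 64$
$l \left(p - \left(\frac{83}{79} + \frac{194}{49}\right)\right) = 64 \left(99 - \left(\frac{83}{79} + \frac{194}{49}\right)\right) = 64 \left(99 - \frac{19393}{3871}\right) = 64 \cdot \frac{363836}{3871} = \frac{23285504}{3871}$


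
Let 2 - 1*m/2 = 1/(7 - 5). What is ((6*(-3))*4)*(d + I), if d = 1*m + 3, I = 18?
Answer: -1728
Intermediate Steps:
m = 3 (m = 4 - 2/(7 - 5) = 4 - 2/2 = 4 - 2*½ = 4 - 1 = 3)
d = 6 (d = 1*3 + 3 = 3 + 3 = 6)
((6*(-3))*4)*(d + I) = ((6*(-3))*4)*(6 + 18) = -18*4*24 = -72*24 = -1728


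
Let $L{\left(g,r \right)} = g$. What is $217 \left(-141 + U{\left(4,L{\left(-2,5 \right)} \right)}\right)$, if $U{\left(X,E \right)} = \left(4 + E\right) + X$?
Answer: $-29295$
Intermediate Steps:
$U{\left(X,E \right)} = 4 + E + X$
$217 \left(-141 + U{\left(4,L{\left(-2,5 \right)} \right)}\right) = 217 \left(-141 + \left(4 - 2 + 4\right)\right) = 217 \left(-141 + 6\right) = 217 \left(-135\right) = -29295$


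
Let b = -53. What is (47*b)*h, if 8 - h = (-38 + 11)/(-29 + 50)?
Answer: -161915/7 ≈ -23131.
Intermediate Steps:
h = 65/7 (h = 8 - (-38 + 11)/(-29 + 50) = 8 - (-27)/21 = 8 - 1*(-9/7) = 8 + 9/7 = 65/7 ≈ 9.2857)
(47*b)*h = (47*(-53))*(65/7) = -2491*65/7 = -161915/7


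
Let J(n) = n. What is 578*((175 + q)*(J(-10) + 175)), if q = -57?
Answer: 11253660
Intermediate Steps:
578*((175 + q)*(J(-10) + 175)) = 578*((175 - 57)*(-10 + 175)) = 578*(118*165) = 578*19470 = 11253660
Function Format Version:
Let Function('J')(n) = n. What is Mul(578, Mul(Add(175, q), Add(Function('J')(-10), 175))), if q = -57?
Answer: 11253660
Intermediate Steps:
Mul(578, Mul(Add(175, q), Add(Function('J')(-10), 175))) = Mul(578, Mul(Add(175, -57), Add(-10, 175))) = Mul(578, Mul(118, 165)) = Mul(578, 19470) = 11253660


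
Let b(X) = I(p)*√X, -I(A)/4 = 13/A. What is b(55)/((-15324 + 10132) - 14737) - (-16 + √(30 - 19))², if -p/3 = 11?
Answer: -267 + 32*√11 - 4*√55/50589 ≈ -160.87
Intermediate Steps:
p = -33 (p = -3*11 = -33)
I(A) = -52/A
b(X) = 52*√X/33 (b(X) = (-52/(-33))*√X = (-52*(-1/33))*√X = 52*√X/33)
b(55)/((-15324 + 10132) - 14737) - (-16 + √(30 - 19))² = (52*√55/33)/((-15324 + 10132) - 14737) - (-16 + √(30 - 19))² = (52*√55/33)/(-5192 - 14737) - (-16 + √11)² = (52*√55/33)/(-19929) - (-16 + √11)² = (52*√55/33)*(-1/19929) - (-16 + √11)² = -4*√55/50589 - (-16 + √11)² = -(-16 + √11)² - 4*√55/50589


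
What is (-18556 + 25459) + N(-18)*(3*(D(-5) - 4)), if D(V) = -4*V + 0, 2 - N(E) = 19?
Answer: 6087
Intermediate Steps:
N(E) = -17 (N(E) = 2 - 1*19 = 2 - 19 = -17)
D(V) = -4*V
(-18556 + 25459) + N(-18)*(3*(D(-5) - 4)) = (-18556 + 25459) - 51*(-4*(-5) - 4) = 6903 - 51*(20 - 4) = 6903 - 51*16 = 6903 - 17*48 = 6903 - 816 = 6087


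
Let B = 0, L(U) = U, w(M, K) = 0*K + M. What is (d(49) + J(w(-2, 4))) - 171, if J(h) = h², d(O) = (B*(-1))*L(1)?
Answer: -167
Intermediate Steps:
w(M, K) = M (w(M, K) = 0 + M = M)
d(O) = 0 (d(O) = (0*(-1))*1 = 0*1 = 0)
(d(49) + J(w(-2, 4))) - 171 = (0 + (-2)²) - 171 = (0 + 4) - 171 = 4 - 171 = -167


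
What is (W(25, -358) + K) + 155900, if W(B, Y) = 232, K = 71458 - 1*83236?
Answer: 144354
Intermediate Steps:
K = -11778 (K = 71458 - 83236 = -11778)
(W(25, -358) + K) + 155900 = (232 - 11778) + 155900 = -11546 + 155900 = 144354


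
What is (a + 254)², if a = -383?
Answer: 16641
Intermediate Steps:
(a + 254)² = (-383 + 254)² = (-129)² = 16641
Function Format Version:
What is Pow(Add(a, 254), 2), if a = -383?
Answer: 16641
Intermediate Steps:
Pow(Add(a, 254), 2) = Pow(Add(-383, 254), 2) = Pow(-129, 2) = 16641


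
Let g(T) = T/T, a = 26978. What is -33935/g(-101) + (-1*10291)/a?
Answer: -22329481/658 ≈ -33935.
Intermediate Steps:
g(T) = 1
-33935/g(-101) + (-1*10291)/a = -33935/1 - 1*10291/26978 = -33935*1 - 10291*1/26978 = -33935 - 251/658 = -22329481/658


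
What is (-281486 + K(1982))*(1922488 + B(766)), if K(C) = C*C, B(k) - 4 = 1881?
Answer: 7017876582574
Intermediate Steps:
B(k) = 1885 (B(k) = 4 + 1881 = 1885)
K(C) = C²
(-281486 + K(1982))*(1922488 + B(766)) = (-281486 + 1982²)*(1922488 + 1885) = (-281486 + 3928324)*1924373 = 3646838*1924373 = 7017876582574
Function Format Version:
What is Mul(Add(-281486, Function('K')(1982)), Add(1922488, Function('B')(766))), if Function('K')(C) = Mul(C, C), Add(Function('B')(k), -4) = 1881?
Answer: 7017876582574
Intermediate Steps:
Function('B')(k) = 1885 (Function('B')(k) = Add(4, 1881) = 1885)
Function('K')(C) = Pow(C, 2)
Mul(Add(-281486, Function('K')(1982)), Add(1922488, Function('B')(766))) = Mul(Add(-281486, Pow(1982, 2)), Add(1922488, 1885)) = Mul(Add(-281486, 3928324), 1924373) = Mul(3646838, 1924373) = 7017876582574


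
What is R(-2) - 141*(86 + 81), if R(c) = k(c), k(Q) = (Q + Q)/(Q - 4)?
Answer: -70639/3 ≈ -23546.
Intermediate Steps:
k(Q) = 2*Q/(-4 + Q) (k(Q) = (2*Q)/(-4 + Q) = 2*Q/(-4 + Q))
R(c) = 2*c/(-4 + c)
R(-2) - 141*(86 + 81) = 2*(-2)/(-4 - 2) - 141*(86 + 81) = 2*(-2)/(-6) - 141*167 = 2*(-2)*(-⅙) - 23547 = ⅔ - 23547 = -70639/3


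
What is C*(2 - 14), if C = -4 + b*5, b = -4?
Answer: 288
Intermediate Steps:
C = -24 (C = -4 - 4*5 = -4 - 20 = -24)
C*(2 - 14) = -24*(2 - 14) = -24*(-12) = 288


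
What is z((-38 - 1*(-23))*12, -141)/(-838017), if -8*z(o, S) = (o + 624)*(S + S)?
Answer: -1739/93113 ≈ -0.018676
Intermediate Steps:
z(o, S) = -S*(624 + o)/4 (z(o, S) = -(o + 624)*(S + S)/8 = -(624 + o)*2*S/8 = -S*(624 + o)/4)
z((-38 - 1*(-23))*12, -141)/(-838017) = -1/4*(-141)*(624 + (-38 - 1*(-23))*12)/(-838017) = -1/4*(-141)*(624 + (-38 + 23)*12)*(-1/838017) = -1/4*(-141)*(624 - 15*12)*(-1/838017) = -1/4*(-141)*(624 - 180)*(-1/838017) = -1/4*(-141)*444*(-1/838017) = 15651*(-1/838017) = -1739/93113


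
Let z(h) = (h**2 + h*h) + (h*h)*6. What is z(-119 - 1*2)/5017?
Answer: 117128/5017 ≈ 23.346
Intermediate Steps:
z(h) = 8*h**2 (z(h) = (h**2 + h**2) + h**2*6 = 2*h**2 + 6*h**2 = 8*h**2)
z(-119 - 1*2)/5017 = (8*(-119 - 1*2)**2)/5017 = (8*(-119 - 2)**2)*(1/5017) = (8*(-121)**2)*(1/5017) = (8*14641)*(1/5017) = 117128*(1/5017) = 117128/5017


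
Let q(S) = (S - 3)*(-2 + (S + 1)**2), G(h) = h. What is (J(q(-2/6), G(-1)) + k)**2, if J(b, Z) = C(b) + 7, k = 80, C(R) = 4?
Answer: 8281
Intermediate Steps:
q(S) = (-3 + S)*(-2 + (1 + S)**2)
J(b, Z) = 11 (J(b, Z) = 4 + 7 = 11)
(J(q(-2/6), G(-1)) + k)**2 = (11 + 80)**2 = 91**2 = 8281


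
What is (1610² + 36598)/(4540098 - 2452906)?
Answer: 1314349/1043596 ≈ 1.2594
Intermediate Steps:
(1610² + 36598)/(4540098 - 2452906) = (2592100 + 36598)/2087192 = 2628698*(1/2087192) = 1314349/1043596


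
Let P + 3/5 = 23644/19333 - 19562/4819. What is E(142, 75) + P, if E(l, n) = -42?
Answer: -21165558401/465828635 ≈ -45.436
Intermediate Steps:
P = -1600755731/465828635 (P = -⅗ + (23644/19333 - 19562/4819) = -⅗ - 264251710/93165727 = -1600755731/465828635 ≈ -3.4364)
E(142, 75) + P = -42 - 1600755731/465828635 = -21165558401/465828635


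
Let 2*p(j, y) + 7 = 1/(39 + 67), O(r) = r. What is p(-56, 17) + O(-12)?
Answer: -3285/212 ≈ -15.495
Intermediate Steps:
p(j, y) = -741/212 (p(j, y) = -7/2 + 1/(2*(39 + 67)) = -7/2 + (½)/106 = -7/2 + (½)*(1/106) = -7/2 + 1/212 = -741/212)
p(-56, 17) + O(-12) = -741/212 - 12 = -3285/212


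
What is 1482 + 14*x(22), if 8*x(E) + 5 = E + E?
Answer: 6201/4 ≈ 1550.3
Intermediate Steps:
x(E) = -5/8 + E/4 (x(E) = -5/8 + (E + E)/8 = -5/8 + (2*E)/8 = -5/8 + E/4)
1482 + 14*x(22) = 1482 + 14*(-5/8 + (¼)*22) = 1482 + 14*(-5/8 + 11/2) = 1482 + 14*(39/8) = 1482 + 273/4 = 6201/4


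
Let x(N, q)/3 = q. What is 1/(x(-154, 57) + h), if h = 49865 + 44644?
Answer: 1/94680 ≈ 1.0562e-5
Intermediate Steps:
x(N, q) = 3*q
h = 94509
1/(x(-154, 57) + h) = 1/(3*57 + 94509) = 1/(171 + 94509) = 1/94680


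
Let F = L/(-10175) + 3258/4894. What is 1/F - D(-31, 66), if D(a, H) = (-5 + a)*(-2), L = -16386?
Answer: -4055458199/56671617 ≈ -71.561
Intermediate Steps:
D(a, H) = 10 - 2*a
F = 56671617/24898225 (F = -16386/(-10175) + 3258/4894 = -16386*(-1/10175) + 3258*(1/4894) = 16386/10175 + 1629/2447 = 56671617/24898225 ≈ 2.2761)
1/F - D(-31, 66) = 1/(56671617/24898225) - (10 - 2*(-31)) = 24898225/56671617 - (10 + 62) = 24898225/56671617 - 1*72 = 24898225/56671617 - 72 = -4055458199/56671617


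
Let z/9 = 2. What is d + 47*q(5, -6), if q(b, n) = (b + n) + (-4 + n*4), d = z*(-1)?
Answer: -1381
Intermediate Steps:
z = 18 (z = 9*2 = 18)
d = -18 (d = 18*(-1) = -18)
q(b, n) = -4 + b + 5*n (q(b, n) = (b + n) + (-4 + 4*n) = -4 + b + 5*n)
d + 47*q(5, -6) = -18 + 47*(-4 + 5 + 5*(-6)) = -18 + 47*(-4 + 5 - 30) = -18 + 47*(-29) = -18 - 1363 = -1381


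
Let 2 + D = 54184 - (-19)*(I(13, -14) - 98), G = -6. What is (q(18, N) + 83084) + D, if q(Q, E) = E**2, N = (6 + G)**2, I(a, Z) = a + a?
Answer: 135898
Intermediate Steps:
I(a, Z) = 2*a
N = 0 (N = (6 - 6)**2 = 0**2 = 0)
D = 52814 (D = -2 + (54184 - (-19)*(2*13 - 98)) = -2 + (54184 - (-19)*(26 - 98)) = -2 + (54184 - (-19)*(-72)) = -2 + (54184 - 1*1368) = -2 + (54184 - 1368) = -2 + 52816 = 52814)
(q(18, N) + 83084) + D = (0**2 + 83084) + 52814 = (0 + 83084) + 52814 = 83084 + 52814 = 135898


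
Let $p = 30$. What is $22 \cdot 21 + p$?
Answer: $492$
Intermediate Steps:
$22 \cdot 21 + p = 22 \cdot 21 + 30 = 462 + 30 = 492$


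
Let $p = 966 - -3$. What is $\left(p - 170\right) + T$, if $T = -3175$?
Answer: $-2376$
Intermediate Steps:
$p = 969$ ($p = 966 + 3 = 969$)
$\left(p - 170\right) + T = \left(969 - 170\right) - 3175 = 799 - 3175 = -2376$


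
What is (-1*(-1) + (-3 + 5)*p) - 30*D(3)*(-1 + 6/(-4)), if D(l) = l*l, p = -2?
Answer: 672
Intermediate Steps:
D(l) = l²
(-1*(-1) + (-3 + 5)*p) - 30*D(3)*(-1 + 6/(-4)) = (-1*(-1) + (-3 + 5)*(-2)) - 30*3²*(-1 + 6/(-4)) = (1 + 2*(-2)) - 270*(-1 + 6*(-¼)) = (1 - 4) - 270*(-1 - 3/2) = -3 - 270*(-5)/2 = -3 - 30*(-45/2) = -3 + 675 = 672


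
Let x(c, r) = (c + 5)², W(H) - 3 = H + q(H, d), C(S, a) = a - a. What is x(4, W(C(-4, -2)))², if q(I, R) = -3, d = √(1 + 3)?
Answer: 6561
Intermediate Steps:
d = 2 (d = √4 = 2)
C(S, a) = 0
W(H) = H (W(H) = 3 + (H - 3) = 3 + (-3 + H) = H)
x(c, r) = (5 + c)²
x(4, W(C(-4, -2)))² = ((5 + 4)²)² = (9²)² = 81² = 6561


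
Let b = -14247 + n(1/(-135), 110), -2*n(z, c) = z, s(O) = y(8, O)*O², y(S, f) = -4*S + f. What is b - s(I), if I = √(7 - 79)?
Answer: -4468769/270 + 432*I*√2 ≈ -16551.0 + 610.94*I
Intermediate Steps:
I = 6*I*√2 (I = √(-72) = 6*I*√2 ≈ 8.4853*I)
y(S, f) = f - 4*S
s(O) = O²*(-32 + O) (s(O) = (O - 4*8)*O² = (O - 32)*O² = (-32 + O)*O² = O²*(-32 + O))
n(z, c) = -z/2
b = -3846689/270 (b = -14247 - ½/(-135) = -14247 - ½*(-1/135) = -14247 + 1/270 = -3846689/270 ≈ -14247.)
b - s(I) = -3846689/270 - (6*I*√2)²*(-32 + 6*I*√2) = -3846689/270 - (-72)*(-32 + 6*I*√2) = -3846689/270 - (2304 - 432*I*√2) = -3846689/270 + (-2304 + 432*I*√2) = -4468769/270 + 432*I*√2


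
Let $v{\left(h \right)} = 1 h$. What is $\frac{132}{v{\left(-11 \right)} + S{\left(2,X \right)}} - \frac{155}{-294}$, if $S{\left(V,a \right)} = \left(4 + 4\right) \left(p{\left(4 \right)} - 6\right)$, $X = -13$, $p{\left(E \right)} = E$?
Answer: $- \frac{3847}{882} \approx -4.3617$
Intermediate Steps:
$v{\left(h \right)} = h$
$S{\left(V,a \right)} = -16$ ($S{\left(V,a \right)} = \left(4 + 4\right) \left(4 - 6\right) = 8 \left(-2\right) = -16$)
$\frac{132}{v{\left(-11 \right)} + S{\left(2,X \right)}} - \frac{155}{-294} = \frac{132}{-11 - 16} - \frac{155}{-294} = \frac{132}{-27} - - \frac{155}{294} = 132 \left(- \frac{1}{27}\right) + \frac{155}{294} = - \frac{44}{9} + \frac{155}{294} = - \frac{3847}{882}$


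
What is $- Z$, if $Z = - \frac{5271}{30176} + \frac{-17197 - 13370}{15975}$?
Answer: $\frac{335531339}{160687200} \approx 2.0881$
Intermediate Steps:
$Z = - \frac{335531339}{160687200}$ ($Z = \left(-5271\right) \frac{1}{30176} + \left(-17197 - 13370\right) \frac{1}{15975} = - \frac{5271}{30176} - \frac{10189}{5325} = - \frac{335531339}{160687200} \approx -2.0881$)
$- Z = \left(-1\right) \left(- \frac{335531339}{160687200}\right) = \frac{335531339}{160687200}$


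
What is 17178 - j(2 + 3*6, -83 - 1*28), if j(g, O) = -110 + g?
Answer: 17268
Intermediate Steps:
17178 - j(2 + 3*6, -83 - 1*28) = 17178 - (-110 + (2 + 3*6)) = 17178 - (-110 + (2 + 18)) = 17178 - (-110 + 20) = 17178 - 1*(-90) = 17178 + 90 = 17268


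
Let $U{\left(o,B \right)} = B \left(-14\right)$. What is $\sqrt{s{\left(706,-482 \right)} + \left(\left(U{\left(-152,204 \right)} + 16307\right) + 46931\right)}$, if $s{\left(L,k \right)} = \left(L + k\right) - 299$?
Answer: $\sqrt{60307} \approx 245.57$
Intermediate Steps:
$U{\left(o,B \right)} = - 14 B$
$s{\left(L,k \right)} = -299 + L + k$
$\sqrt{s{\left(706,-482 \right)} + \left(\left(U{\left(-152,204 \right)} + 16307\right) + 46931\right)} = \sqrt{\left(-299 + 706 - 482\right) + \left(\left(\left(-14\right) 204 + 16307\right) + 46931\right)} = \sqrt{-75 + \left(\left(-2856 + 16307\right) + 46931\right)} = \sqrt{-75 + \left(13451 + 46931\right)} = \sqrt{-75 + 60382} = \sqrt{60307}$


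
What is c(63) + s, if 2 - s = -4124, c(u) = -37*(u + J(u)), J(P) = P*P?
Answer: -145058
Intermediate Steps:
J(P) = P²
c(u) = -37*u - 37*u² (c(u) = -37*(u + u²) = -37*u - 37*u²)
s = 4126 (s = 2 - 1*(-4124) = 2 + 4124 = 4126)
c(63) + s = 37*63*(-1 - 1*63) + 4126 = 37*63*(-1 - 63) + 4126 = 37*63*(-64) + 4126 = -149184 + 4126 = -145058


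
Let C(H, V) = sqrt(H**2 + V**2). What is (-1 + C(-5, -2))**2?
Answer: (1 - sqrt(29))**2 ≈ 19.230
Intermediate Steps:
(-1 + C(-5, -2))**2 = (-1 + sqrt((-5)**2 + (-2)**2))**2 = (-1 + sqrt(25 + 4))**2 = (-1 + sqrt(29))**2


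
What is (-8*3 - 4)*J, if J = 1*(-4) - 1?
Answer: 140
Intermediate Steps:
J = -5 (J = -4 - 1 = -5)
(-8*3 - 4)*J = (-8*3 - 4)*(-5) = (-24 - 4)*(-5) = -28*(-5) = 140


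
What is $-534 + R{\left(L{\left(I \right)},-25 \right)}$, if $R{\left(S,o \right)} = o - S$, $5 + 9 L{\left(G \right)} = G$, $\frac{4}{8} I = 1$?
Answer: $- \frac{1676}{3} \approx -558.67$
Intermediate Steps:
$I = 2$ ($I = 2 \cdot 1 = 2$)
$L{\left(G \right)} = - \frac{5}{9} + \frac{G}{9}$
$-534 + R{\left(L{\left(I \right)},-25 \right)} = -534 - \left(\frac{220}{9} + \frac{2}{9}\right) = -534 - \frac{74}{3} = - \frac{1676}{3}$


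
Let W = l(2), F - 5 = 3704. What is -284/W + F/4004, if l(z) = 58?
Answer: -461007/116116 ≈ -3.9702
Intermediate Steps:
F = 3709 (F = 5 + 3704 = 3709)
W = 58
-284/W + F/4004 = -284/58 + 3709/4004 = -284*1/58 + 3709*(1/4004) = -142/29 + 3709/4004 = -461007/116116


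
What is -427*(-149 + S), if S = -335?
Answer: 206668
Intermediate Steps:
-427*(-149 + S) = -427*(-149 - 335) = -427*(-484) = 206668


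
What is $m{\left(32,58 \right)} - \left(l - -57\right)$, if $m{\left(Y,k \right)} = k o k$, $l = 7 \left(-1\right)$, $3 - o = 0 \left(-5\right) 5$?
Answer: $10042$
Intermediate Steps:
$o = 3$ ($o = 3 - 0 \left(-5\right) 5 = 3 - 0 \cdot 5 = 3 - 0 = 3 + 0 = 3$)
$l = -7$
$m{\left(Y,k \right)} = 3 k^{2}$ ($m{\left(Y,k \right)} = k 3 k = 3 k^{2}$)
$m{\left(32,58 \right)} - \left(l - -57\right) = 3 \cdot 58^{2} - \left(-7 - -57\right) = 3 \cdot 3364 - \left(-7 + 57\right) = 10092 - 50 = 10042$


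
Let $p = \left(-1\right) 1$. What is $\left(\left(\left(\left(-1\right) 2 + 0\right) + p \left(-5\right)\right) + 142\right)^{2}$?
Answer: $21025$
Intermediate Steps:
$p = -1$
$\left(\left(\left(\left(-1\right) 2 + 0\right) + p \left(-5\right)\right) + 142\right)^{2} = \left(\left(\left(\left(-1\right) 2 + 0\right) - -5\right) + 142\right)^{2} = \left(\left(\left(-2 + 0\right) + 5\right) + 142\right)^{2} = \left(\left(-2 + 5\right) + 142\right)^{2} = \left(3 + 142\right)^{2} = 145^{2} = 21025$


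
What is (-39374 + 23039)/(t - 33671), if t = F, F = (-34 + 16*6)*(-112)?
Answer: 3267/8123 ≈ 0.40219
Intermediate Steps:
F = -6944 (F = (-34 + 96)*(-112) = 62*(-112) = -6944)
t = -6944
(-39374 + 23039)/(t - 33671) = (-39374 + 23039)/(-6944 - 33671) = -16335/(-40615) = -16335*(-1/40615) = 3267/8123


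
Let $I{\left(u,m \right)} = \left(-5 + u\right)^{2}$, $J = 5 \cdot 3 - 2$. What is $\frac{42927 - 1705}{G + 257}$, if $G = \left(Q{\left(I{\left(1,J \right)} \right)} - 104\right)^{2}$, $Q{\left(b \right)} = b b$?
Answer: $\frac{41222}{23361} \approx 1.7646$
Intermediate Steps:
$J = 13$ ($J = 15 - 2 = 13$)
$Q{\left(b \right)} = b^{2}$
$G = 23104$ ($G = \left(\left(\left(-5 + 1\right)^{2}\right)^{2} - 104\right)^{2} = \left(\left(\left(-4\right)^{2}\right)^{2} - 104\right)^{2} = \left(16^{2} - 104\right)^{2} = \left(256 - 104\right)^{2} = 152^{2} = 23104$)
$\frac{42927 - 1705}{G + 257} = \frac{42927 - 1705}{23104 + 257} = \frac{41222}{23361}$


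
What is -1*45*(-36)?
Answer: 1620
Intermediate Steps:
-1*45*(-36) = -45*(-36) = 1620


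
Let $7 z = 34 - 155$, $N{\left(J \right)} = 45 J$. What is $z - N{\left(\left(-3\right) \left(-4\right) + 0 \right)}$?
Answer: $- \frac{3901}{7} \approx -557.29$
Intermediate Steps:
$z = - \frac{121}{7}$ ($z = \frac{34 - 155}{7} = \frac{1}{7} \left(-121\right) = - \frac{121}{7} \approx -17.286$)
$z - N{\left(\left(-3\right) \left(-4\right) + 0 \right)} = - \frac{121}{7} - 45 \left(\left(-3\right) \left(-4\right) + 0\right) = - \frac{121}{7} - 45 \left(12 + 0\right) = - \frac{121}{7} - 45 \cdot 12 = - \frac{121}{7} - 540 = - \frac{3901}{7}$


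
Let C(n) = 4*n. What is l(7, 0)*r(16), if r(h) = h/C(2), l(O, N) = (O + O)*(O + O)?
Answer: 392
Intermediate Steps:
l(O, N) = 4*O² (l(O, N) = (2*O)*(2*O) = 4*O²)
r(h) = h/8 (r(h) = h/((4*2)) = h/8)
l(7, 0)*r(16) = (4*7²)*((⅛)*16) = (4*49)*2 = 196*2 = 392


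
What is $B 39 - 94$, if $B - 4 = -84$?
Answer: $-3214$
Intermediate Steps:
$B = -80$ ($B = 4 - 84 = -80$)
$B 39 - 94 = \left(-80\right) 39 - 94 = -3120 - 94 = -3214$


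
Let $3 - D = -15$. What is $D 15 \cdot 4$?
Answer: $1080$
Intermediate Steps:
$D = 18$ ($D = 3 - -15 = 3 + 15 = 18$)
$D 15 \cdot 4 = 18 \cdot 15 \cdot 4 = 270 \cdot 4 = 1080$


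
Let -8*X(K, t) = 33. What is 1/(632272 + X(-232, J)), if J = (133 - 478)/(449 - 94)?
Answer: 8/5058143 ≈ 1.5816e-6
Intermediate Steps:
J = -69/71 (J = -345/355 = -345*1/355 = -69/71 ≈ -0.97183)
X(K, t) = -33/8 (X(K, t) = -⅛*33 = -33/8)
1/(632272 + X(-232, J)) = 1/(632272 - 33/8) = 1/(5058143/8) = 8/5058143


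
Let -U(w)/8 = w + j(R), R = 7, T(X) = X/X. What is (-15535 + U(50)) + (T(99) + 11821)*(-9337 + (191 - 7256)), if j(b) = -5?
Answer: -193920339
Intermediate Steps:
T(X) = 1
U(w) = 40 - 8*w (U(w) = -8*(w - 5) = -8*(-5 + w) = 40 - 8*w)
(-15535 + U(50)) + (T(99) + 11821)*(-9337 + (191 - 7256)) = (-15535 + (40 - 8*50)) + (1 + 11821)*(-9337 + (191 - 7256)) = (-15535 + (40 - 400)) + 11822*(-9337 - 7065) = (-15535 - 360) + 11822*(-16402) = -15895 - 193904444 = -193920339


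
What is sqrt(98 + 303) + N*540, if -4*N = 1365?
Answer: -184275 + sqrt(401) ≈ -1.8426e+5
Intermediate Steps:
N = -1365/4 (N = -1/4*1365 = -1365/4 ≈ -341.25)
sqrt(98 + 303) + N*540 = sqrt(98 + 303) - 1365/4*540 = sqrt(401) - 184275 = -184275 + sqrt(401)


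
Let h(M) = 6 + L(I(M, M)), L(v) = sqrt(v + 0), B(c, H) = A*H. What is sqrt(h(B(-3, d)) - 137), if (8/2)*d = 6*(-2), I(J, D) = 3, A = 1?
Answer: sqrt(-131 + sqrt(3)) ≈ 11.37*I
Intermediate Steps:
d = -3 (d = (6*(-2))/4 = (1/4)*(-12) = -3)
B(c, H) = H (B(c, H) = 1*H = H)
L(v) = sqrt(v)
h(M) = 6 + sqrt(3)
sqrt(h(B(-3, d)) - 137) = sqrt((6 + sqrt(3)) - 137) = sqrt(-131 + sqrt(3))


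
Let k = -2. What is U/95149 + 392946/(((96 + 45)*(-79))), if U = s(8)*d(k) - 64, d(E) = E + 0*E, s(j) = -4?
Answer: -157759674/4472003 ≈ -35.277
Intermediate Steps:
d(E) = E (d(E) = E + 0 = E)
U = -56 (U = -4*(-2) - 64 = 8 - 64 = -56)
U/95149 + 392946/(((96 + 45)*(-79))) = -56/95149 + 392946/(((96 + 45)*(-79))) = -56*1/95149 + 392946/((141*(-79))) = -56/95149 + 392946/(-11139) = -56/95149 + 392946*(-1/11139) = -56/95149 - 1658/47 = -157759674/4472003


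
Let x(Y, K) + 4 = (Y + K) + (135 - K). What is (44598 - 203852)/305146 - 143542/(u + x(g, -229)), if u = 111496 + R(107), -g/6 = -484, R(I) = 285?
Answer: -15521543599/8758910784 ≈ -1.7721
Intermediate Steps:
g = 2904 (g = -6*(-484) = 2904)
u = 111781 (u = 111496 + 285 = 111781)
x(Y, K) = 131 + Y (x(Y, K) = -4 + ((Y + K) + (135 - K)) = -4 + ((K + Y) + (135 - K)) = -4 + (135 + Y) = 131 + Y)
(44598 - 203852)/305146 - 143542/(u + x(g, -229)) = (44598 - 203852)/305146 - 143542/(111781 + (131 + 2904)) = -159254*1/305146 - 143542/(111781 + 3035) = -79627/152573 - 143542/114816 = -79627/152573 - 143542*1/114816 = -79627/152573 - 71771/57408 = -15521543599/8758910784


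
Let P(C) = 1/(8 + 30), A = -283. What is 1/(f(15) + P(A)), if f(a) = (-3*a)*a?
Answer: -38/25649 ≈ -0.0014815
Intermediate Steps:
f(a) = -3*a²
P(C) = 1/38
1/(f(15) + P(A)) = 1/(-3*15² + 1/38) = 1/(-3*225 + 1/38) = 1/(-675 + 1/38) = 1/(-25649/38) = -38/25649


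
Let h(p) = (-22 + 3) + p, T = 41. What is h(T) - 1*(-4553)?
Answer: 4575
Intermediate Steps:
h(p) = -19 + p
h(T) - 1*(-4553) = (-19 + 41) - 1*(-4553) = 22 + 4553 = 4575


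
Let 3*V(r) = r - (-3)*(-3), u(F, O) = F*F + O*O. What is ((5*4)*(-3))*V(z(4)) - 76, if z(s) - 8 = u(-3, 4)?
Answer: -556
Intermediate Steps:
u(F, O) = F² + O²
z(s) = 33 (z(s) = 8 + ((-3)² + 4²) = 8 + (9 + 16) = 8 + 25 = 33)
V(r) = -3 + r/3 (V(r) = (r - (-3)*(-3))/3 = (r - 3*3)/3 = (r - 9)/3 = (-9 + r)/3 = -3 + r/3)
((5*4)*(-3))*V(z(4)) - 76 = ((5*4)*(-3))*(-3 + (⅓)*33) - 76 = (20*(-3))*(-3 + 11) - 76 = -60*8 - 76 = -480 - 76 = -556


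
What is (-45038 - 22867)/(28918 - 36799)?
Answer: 22635/2627 ≈ 8.6163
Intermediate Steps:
(-45038 - 22867)/(28918 - 36799) = -67905/(-7881) = -67905*(-1/7881) = 22635/2627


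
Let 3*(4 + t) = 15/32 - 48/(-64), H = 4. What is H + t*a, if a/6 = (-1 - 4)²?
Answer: -8561/16 ≈ -535.06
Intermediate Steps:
a = 150 (a = 6*(-1 - 4)² = 6*(-5)² = 6*25 = 150)
t = -115/32 (t = -4 + (15/32 - 48/(-64))/3 = -4 + (15*(1/32) - 48*(-1/64))/3 = -4 + (15/32 + ¾)/3 = -4 + (⅓)*(39/32) = -4 + 13/32 = -115/32 ≈ -3.5938)
H + t*a = 4 - 115/32*150 = 4 - 8625/16 = -8561/16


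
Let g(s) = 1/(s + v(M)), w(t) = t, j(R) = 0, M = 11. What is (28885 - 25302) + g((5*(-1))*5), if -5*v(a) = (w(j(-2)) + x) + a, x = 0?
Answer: 487283/136 ≈ 3583.0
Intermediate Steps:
v(a) = -a/5 (v(a) = -((0 + 0) + a)/5 = -(0 + a)/5 = -a/5)
g(s) = 1/(-11/5 + s) (g(s) = 1/(s - 1/5*11) = 1/(s - 11/5) = 1/(-11/5 + s))
(28885 - 25302) + g((5*(-1))*5) = (28885 - 25302) + 5/(-11 + 5*((5*(-1))*5)) = 3583 + 5/(-11 + 5*(-5*5)) = 3583 + 5/(-11 + 5*(-25)) = 3583 + 5/(-11 - 125) = 3583 + 5/(-136) = 3583 + 5*(-1/136) = 3583 - 5/136 = 487283/136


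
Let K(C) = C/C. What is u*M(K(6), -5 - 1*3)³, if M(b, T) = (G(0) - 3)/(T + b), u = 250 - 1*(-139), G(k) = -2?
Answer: 48625/343 ≈ 141.76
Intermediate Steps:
u = 389 (u = 250 + 139 = 389)
K(C) = 1
M(b, T) = -5/(T + b) (M(b, T) = (-2 - 3)/(T + b) = -5/(T + b))
u*M(K(6), -5 - 1*3)³ = 389*(-5/((-5 - 1*3) + 1))³ = 389*(-5/((-5 - 3) + 1))³ = 389*(-5/(-8 + 1))³ = 389*(-5/(-7))³ = 389*(-5*(-⅐))³ = 389*(5/7)³ = 389*(125/343) = 48625/343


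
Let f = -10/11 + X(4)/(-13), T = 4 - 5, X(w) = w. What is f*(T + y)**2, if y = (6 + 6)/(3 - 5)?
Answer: -8526/143 ≈ -59.622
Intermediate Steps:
T = -1
y = -6 (y = 12/(-2) = 12*(-1/2) = -6)
f = -174/143 (f = -10/11 + 4/(-13) = -10*1/11 + 4*(-1/13) = -10/11 - 4/13 = -174/143 ≈ -1.2168)
f*(T + y)**2 = -174*(-1 - 6)**2/143 = -174/143*(-7)**2 = -174/143*49 = -8526/143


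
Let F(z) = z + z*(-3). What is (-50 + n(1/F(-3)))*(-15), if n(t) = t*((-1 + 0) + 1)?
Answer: 750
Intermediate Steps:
F(z) = -2*z (F(z) = z - 3*z = -2*z)
n(t) = 0 (n(t) = t*(-1 + 1) = t*0 = 0)
(-50 + n(1/F(-3)))*(-15) = (-50 + 0)*(-15) = -50*(-15) = 750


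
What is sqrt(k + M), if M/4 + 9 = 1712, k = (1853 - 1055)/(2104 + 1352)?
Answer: sqrt(3923845)/24 ≈ 82.536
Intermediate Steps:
k = 133/576 (k = 798/3456 = 798*(1/3456) = 133/576 ≈ 0.23090)
M = 6812 (M = -36 + 4*1712 = -36 + 6848 = 6812)
sqrt(k + M) = sqrt(133/576 + 6812) = sqrt(3923845/576) = sqrt(3923845)/24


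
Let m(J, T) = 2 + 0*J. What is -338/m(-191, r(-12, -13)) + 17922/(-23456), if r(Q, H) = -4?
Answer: -1990993/11728 ≈ -169.76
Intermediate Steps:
m(J, T) = 2 (m(J, T) = 2 + 0 = 2)
-338/m(-191, r(-12, -13)) + 17922/(-23456) = -338/2 + 17922/(-23456) = -338*½ + 17922*(-1/23456) = -169 - 8961/11728 = -1990993/11728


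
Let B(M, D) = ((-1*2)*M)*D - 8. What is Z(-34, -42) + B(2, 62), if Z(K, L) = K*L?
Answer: 1172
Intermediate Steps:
B(M, D) = -8 - 2*D*M (B(M, D) = (-2*M)*D - 8 = -2*D*M - 8 = -8 - 2*D*M)
Z(-34, -42) + B(2, 62) = -34*(-42) + (-8 - 2*62*2) = 1428 + (-8 - 248) = 1428 - 256 = 1172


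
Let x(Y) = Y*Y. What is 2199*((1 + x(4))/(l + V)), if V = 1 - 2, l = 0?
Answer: -37383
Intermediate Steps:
x(Y) = Y²
V = -1
2199*((1 + x(4))/(l + V)) = 2199*((1 + 4²)/(0 - 1)) = 2199*((1 + 16)/(-1)) = 2199*(17*(-1)) = 2199*(-17) = -37383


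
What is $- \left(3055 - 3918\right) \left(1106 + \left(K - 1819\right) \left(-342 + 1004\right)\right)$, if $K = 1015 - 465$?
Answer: $-724032836$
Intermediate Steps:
$K = 550$ ($K = 1015 - 465 = 550$)
$- \left(3055 - 3918\right) \left(1106 + \left(K - 1819\right) \left(-342 + 1004\right)\right) = - \left(3055 - 3918\right) \left(1106 + \left(550 - 1819\right) \left(-342 + 1004\right)\right) = - \left(-863\right) \left(1106 - 840078\right) = - \left(-863\right) \left(-838972\right) = \left(-1\right) 724032836 = -724032836$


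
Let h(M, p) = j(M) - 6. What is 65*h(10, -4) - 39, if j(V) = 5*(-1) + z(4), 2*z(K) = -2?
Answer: -819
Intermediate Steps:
z(K) = -1 (z(K) = (½)*(-2) = -1)
j(V) = -6 (j(V) = 5*(-1) - 1 = -5 - 1 = -6)
h(M, p) = -12 (h(M, p) = -6 - 6 = -12)
65*h(10, -4) - 39 = 65*(-12) - 39 = -780 - 39 = -819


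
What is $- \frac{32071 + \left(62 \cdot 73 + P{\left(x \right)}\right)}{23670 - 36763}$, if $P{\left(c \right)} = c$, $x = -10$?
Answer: $\frac{36587}{13093} \approx 2.7944$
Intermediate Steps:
$- \frac{32071 + \left(62 \cdot 73 + P{\left(x \right)}\right)}{23670 - 36763} = - \frac{32071 + \left(62 \cdot 73 - 10\right)}{23670 - 36763} = - \frac{32071 + \left(4526 - 10\right)}{-13093} = - \frac{\left(32071 + 4516\right) \left(-1\right)}{13093} = - \frac{36587 \left(-1\right)}{13093} = \left(-1\right) \left(- \frac{36587}{13093}\right) = \frac{36587}{13093}$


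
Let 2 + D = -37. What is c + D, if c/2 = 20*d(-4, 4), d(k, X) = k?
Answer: -199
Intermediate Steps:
D = -39 (D = -2 - 37 = -39)
c = -160 (c = 2*(20*(-4)) = 2*(-80) = -160)
c + D = -160 - 39 = -199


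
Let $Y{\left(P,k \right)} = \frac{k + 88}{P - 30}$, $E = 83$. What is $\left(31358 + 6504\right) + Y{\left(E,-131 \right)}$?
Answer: $\frac{2006643}{53} \approx 37861.0$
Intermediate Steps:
$Y{\left(P,k \right)} = \frac{88 + k}{-30 + P}$
$\left(31358 + 6504\right) + Y{\left(E,-131 \right)} = \left(31358 + 6504\right) + \frac{88 - 131}{-30 + 83} = 37862 + \frac{1}{53} \left(-43\right) = 37862 - \frac{43}{53} = \frac{2006643}{53}$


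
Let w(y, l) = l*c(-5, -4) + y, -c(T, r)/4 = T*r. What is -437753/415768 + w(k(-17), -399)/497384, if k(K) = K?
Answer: -3194798307/3231192983 ≈ -0.98874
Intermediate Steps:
c(T, r) = -4*T*r
w(y, l) = y - 80*l (w(y, l) = l*(-4*(-5)*(-4)) + y = l*(-80) + y = -80*l + y = y - 80*l)
-437753/415768 + w(k(-17), -399)/497384 = -437753/415768 + (-17 - 80*(-399))/497384 = -437753*1/415768 + (-17 + 31920)*(1/497384) = -437753/415768 + 31903*(1/497384) = -437753/415768 + 31903/497384 = -3194798307/3231192983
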